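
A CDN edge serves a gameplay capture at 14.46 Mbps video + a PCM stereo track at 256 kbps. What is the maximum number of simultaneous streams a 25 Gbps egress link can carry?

1698

Audio: 256 kbps = 0.256 Mbps.
Per-viewer media rate: 14.716 Mbps.
25 Gbps = 25,000 Mbps; 25,000 / 14.716 = 1698.83 → 1698 viewers.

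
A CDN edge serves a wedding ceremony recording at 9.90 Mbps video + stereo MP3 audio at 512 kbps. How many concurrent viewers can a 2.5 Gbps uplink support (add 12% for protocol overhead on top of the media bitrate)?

Audio: 512 kbps = 0.512 Mbps.
Per-viewer media rate: 10.412 Mbps.
On the wire with 12% overhead: 11.661 Mbps.
2.5 Gbps = 2,500 Mbps; 2,500 / 11.661 = 214.38 → 214 viewers.

214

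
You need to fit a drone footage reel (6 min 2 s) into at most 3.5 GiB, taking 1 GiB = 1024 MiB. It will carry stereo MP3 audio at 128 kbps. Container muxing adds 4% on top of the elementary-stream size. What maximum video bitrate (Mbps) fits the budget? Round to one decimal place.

79.7 Mbps

Budget: 3.5 GiB = 30064.8 Mb.
Stream payload after overhead: 30064.8 / 1.04 = 28908.4 Mb.
6 min 2 s = 362 s
Total bitrate budget: 28908.4 Mb / 362 s = 79.858 Mbps.
Audio: 128 kbps = 0.128 Mbps.
Video: 79.858 − 0.128 = 79.730 Mbps.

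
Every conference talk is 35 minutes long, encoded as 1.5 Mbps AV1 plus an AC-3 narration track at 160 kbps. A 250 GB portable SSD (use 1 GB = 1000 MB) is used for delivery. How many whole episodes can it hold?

573

35 min = 2100 s
Audio: 160 kbps = 0.160 Mbps.
Total bitrate: 1.660 Mbps.
Per item: 1.660 Mbps × 2100 s = 3,486 Mb = 435.8 MB.
Capacity: 250 GB = 2,000,000 Mb; 573.72 items → 573 complete.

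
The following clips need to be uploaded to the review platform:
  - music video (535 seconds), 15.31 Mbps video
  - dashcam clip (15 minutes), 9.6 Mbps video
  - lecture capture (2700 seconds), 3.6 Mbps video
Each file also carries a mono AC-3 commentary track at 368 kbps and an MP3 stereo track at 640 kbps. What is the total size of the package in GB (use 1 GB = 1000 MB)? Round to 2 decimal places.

3.84 GB

Audio total: 368 + 640 = 1008 kbps = 1.008 Mbps.
music video: 16.318 Mbps × 535 s = 8730.1 Mb
dashcam clip: 10.608 Mbps × 900 s = 9547.2 Mb
lecture capture: 4.608 Mbps × 2700 s = 12441.6 Mb
Total: 30718.9 Mb = 3839.9 MB.
= 3.840 GB.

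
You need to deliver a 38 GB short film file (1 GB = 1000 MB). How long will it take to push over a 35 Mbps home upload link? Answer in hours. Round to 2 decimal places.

2.41 hours

File: 38 GB = 304000.0 Mb.
At 35 Mbps: 304000.0 / 35 = 8685.7 s ≈ 2.41 hours.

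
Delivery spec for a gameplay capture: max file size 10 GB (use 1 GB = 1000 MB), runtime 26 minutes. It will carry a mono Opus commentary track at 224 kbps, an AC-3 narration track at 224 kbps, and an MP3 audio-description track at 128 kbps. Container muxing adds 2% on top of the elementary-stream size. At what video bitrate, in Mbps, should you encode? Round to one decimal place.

Budget: 10 GB = 80000.0 Mb.
Stream payload after overhead: 80000.0 / 1.02 = 78431.4 Mb.
26 min = 1560 s
Total bitrate budget: 78431.4 Mb / 1560 s = 50.277 Mbps.
Audio total: 224 + 224 + 128 = 576 kbps = 0.576 Mbps.
Video: 50.277 − 0.576 = 49.701 Mbps.

49.7 Mbps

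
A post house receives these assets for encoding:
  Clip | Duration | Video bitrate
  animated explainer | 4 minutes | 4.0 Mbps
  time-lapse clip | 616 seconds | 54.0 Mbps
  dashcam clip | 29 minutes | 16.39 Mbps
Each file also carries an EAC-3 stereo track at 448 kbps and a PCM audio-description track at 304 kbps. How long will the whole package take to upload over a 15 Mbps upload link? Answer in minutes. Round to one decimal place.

71.9 minutes

Audio total: 448 + 304 = 752 kbps = 0.752 Mbps.
animated explainer: 4.752 Mbps × 240 s = 1140.5 Mb
time-lapse clip: 54.752 Mbps × 616 s = 33727.2 Mb
dashcam clip: 17.142 Mbps × 1740 s = 29827.1 Mb
Total: 64694.8 Mb = 8086.8 MB.
At 15 Mbps: 64694.8 / 15 = 4313 s ≈ 71.9 minutes.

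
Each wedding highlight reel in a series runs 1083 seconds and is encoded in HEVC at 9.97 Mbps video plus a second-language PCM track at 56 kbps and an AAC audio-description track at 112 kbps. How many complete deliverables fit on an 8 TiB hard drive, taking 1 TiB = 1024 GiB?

Audio total: 56 + 112 = 168 kbps = 0.168 Mbps.
Total bitrate: 10.138 Mbps.
Per item: 10.138 Mbps × 1083 s = 10,979 Mb = 1,372 MB.
Capacity: 8 TiB = 70,368,744 Mb; 6409.13 items → 6409 complete.

6409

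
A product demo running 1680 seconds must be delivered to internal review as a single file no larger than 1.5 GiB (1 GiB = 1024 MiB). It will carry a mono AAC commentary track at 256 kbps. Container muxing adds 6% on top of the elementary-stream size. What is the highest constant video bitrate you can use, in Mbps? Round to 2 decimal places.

Budget: 1.5 GiB = 12884.9 Mb.
Stream payload after overhead: 12884.9 / 1.06 = 12155.6 Mb.
Total bitrate budget: 12155.6 Mb / 1680 s = 7.235 Mbps.
Audio: 256 kbps = 0.256 Mbps.
Video: 7.235 − 0.256 = 6.979 Mbps.

6.98 Mbps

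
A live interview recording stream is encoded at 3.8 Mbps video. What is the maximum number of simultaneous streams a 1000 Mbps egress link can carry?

1000 Mbps = 1,000 Mbps; 1,000 / 3.800 = 263.16 → 263 viewers.

263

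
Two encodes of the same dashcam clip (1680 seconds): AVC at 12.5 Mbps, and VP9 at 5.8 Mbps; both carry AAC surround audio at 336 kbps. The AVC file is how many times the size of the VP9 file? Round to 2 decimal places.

Audio: 336 kbps = 0.336 Mbps.
AVC: 12.836 Mbps × 1680 s = 21564.5 Mb = 2.696 GB.
VP9: 6.136 Mbps × 1680 s = 10308.5 Mb = 1.289 GB.
Ratio: 2.696 / 1.289 = 2.092.

2.09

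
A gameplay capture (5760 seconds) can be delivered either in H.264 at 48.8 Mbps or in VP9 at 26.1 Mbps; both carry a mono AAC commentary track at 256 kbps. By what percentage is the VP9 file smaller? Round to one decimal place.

Audio: 256 kbps = 0.256 Mbps.
H.264: 49.056 Mbps × 5760 s = 282562.6 Mb = 35.320 GB.
VP9: 26.356 Mbps × 5760 s = 151810.6 Mb = 18.976 GB.
Reduction: (1 − 18.976/35.320) × 100 = 46.27%.

46.3%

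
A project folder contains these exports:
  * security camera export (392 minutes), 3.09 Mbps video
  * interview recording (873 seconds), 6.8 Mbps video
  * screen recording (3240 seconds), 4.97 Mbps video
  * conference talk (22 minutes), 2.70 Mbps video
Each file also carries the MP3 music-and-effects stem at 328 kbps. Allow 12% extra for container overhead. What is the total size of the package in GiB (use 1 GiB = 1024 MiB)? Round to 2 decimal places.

Audio: 328 kbps = 0.328 Mbps.
security camera export: 3.418 Mbps × 23520 s × 1.12 = 90038.3 Mb
interview recording: 7.128 Mbps × 873 s × 1.12 = 6969.5 Mb
screen recording: 5.298 Mbps × 3240 s × 1.12 = 19225.4 Mb
conference talk: 3.028 Mbps × 1320 s × 1.12 = 4476.6 Mb
Total: 120709.8 Mb = 15088.7 MB.
= 14.05 GiB.

14.05 GiB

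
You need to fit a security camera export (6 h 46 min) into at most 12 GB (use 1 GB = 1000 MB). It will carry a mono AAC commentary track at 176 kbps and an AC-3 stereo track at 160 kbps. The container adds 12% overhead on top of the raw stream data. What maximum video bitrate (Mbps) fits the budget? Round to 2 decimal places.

Budget: 12 GB = 96000.0 Mb.
Stream payload after overhead: 96000.0 / 1.12 = 85714.3 Mb.
6 h 46 min = 406 min = 24360 s
Total bitrate budget: 85714.3 Mb / 24360 s = 3.519 Mbps.
Audio total: 176 + 160 = 336 kbps = 0.336 Mbps.
Video: 3.519 − 0.336 = 3.183 Mbps.

3.18 Mbps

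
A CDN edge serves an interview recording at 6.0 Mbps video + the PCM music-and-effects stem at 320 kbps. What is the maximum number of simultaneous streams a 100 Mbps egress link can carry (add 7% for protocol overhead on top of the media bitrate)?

Audio: 320 kbps = 0.320 Mbps.
Per-viewer media rate: 6.320 Mbps.
On the wire with 7% overhead: 6.762 Mbps.
100 Mbps = 100.0 Mbps; 100.0 / 6.762 = 14.79 → 14 viewers.

14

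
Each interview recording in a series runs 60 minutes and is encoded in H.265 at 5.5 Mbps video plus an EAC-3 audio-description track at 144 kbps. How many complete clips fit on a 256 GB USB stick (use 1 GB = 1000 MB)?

100

60 min = 3600 s
Audio: 144 kbps = 0.144 Mbps.
Total bitrate: 5.644 Mbps.
Per item: 5.644 Mbps × 3600 s = 20,318 Mb = 2,540 MB.
Capacity: 256 GB = 2,048,000 Mb; 100.80 items → 100 complete.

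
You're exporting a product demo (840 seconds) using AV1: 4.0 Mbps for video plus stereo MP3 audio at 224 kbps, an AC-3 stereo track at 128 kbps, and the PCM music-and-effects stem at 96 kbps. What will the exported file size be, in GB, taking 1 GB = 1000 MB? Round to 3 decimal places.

Audio total: 224 + 128 + 96 = 448 kbps = 0.448 Mbps.
Total bitrate: 4.0 + 0.448 = 4.448 Mbps.
Stream data: 4.448 Mbps × 840 s = 3736.3 Mb.
3,736 Mb ÷ 8 = 467.0 MB → 0.467 GB.

0.467 GB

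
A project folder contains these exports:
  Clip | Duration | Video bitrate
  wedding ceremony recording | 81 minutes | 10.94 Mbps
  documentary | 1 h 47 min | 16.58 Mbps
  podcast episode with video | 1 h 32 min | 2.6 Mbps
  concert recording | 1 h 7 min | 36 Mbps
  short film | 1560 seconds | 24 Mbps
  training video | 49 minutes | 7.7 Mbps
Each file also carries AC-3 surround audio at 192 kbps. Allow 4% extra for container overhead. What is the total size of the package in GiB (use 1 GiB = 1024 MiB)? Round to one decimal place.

46.4 GiB

Audio: 192 kbps = 0.192 Mbps.
wedding ceremony recording: 11.132 Mbps × 4860 s × 1.04 = 56265.6 Mb
documentary: 16.772 Mbps × 6420 s × 1.04 = 111983.3 Mb
podcast episode with video: 2.792 Mbps × 5520 s × 1.04 = 16028.3 Mb
concert recording: 36.192 Mbps × 4020 s × 1.04 = 151311.5 Mb
short film: 24.192 Mbps × 1560 s × 1.04 = 39249.1 Mb
training video: 7.892 Mbps × 2940 s × 1.04 = 24130.6 Mb
Total: 398968.4 Mb = 49871.0 MB.
= 46.45 GiB.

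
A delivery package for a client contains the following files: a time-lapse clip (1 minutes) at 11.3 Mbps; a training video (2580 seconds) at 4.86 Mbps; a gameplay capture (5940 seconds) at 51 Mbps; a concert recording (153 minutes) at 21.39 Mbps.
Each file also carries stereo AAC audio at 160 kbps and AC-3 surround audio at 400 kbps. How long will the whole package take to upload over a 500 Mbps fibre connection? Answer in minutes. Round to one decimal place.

Audio total: 160 + 400 = 560 kbps = 0.560 Mbps.
time-lapse clip: 11.860 Mbps × 60 s = 711.6 Mb
training video: 5.420 Mbps × 2580 s = 13983.6 Mb
gameplay capture: 51.560 Mbps × 5940 s = 306266.4 Mb
concert recording: 21.950 Mbps × 9180 s = 201501.0 Mb
Total: 522462.6 Mb = 65307.8 MB.
At 500 Mbps: 522462.6 / 500 = 1045 s ≈ 17.4 minutes.

17.4 minutes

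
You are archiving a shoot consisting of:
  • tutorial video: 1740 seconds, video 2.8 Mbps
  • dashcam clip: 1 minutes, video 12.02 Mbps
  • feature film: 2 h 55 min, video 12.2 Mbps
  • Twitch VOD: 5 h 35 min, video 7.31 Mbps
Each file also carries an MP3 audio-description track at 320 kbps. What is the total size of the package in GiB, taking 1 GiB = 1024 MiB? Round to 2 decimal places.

33.88 GiB

Audio: 320 kbps = 0.320 Mbps.
tutorial video: 3.120 Mbps × 1740 s = 5428.8 Mb
dashcam clip: 12.340 Mbps × 60 s = 740.4 Mb
feature film: 12.520 Mbps × 10500 s = 131460.0 Mb
Twitch VOD: 7.630 Mbps × 20100 s = 153363.0 Mb
Total: 290992.2 Mb = 36374.0 MB.
= 33.88 GiB.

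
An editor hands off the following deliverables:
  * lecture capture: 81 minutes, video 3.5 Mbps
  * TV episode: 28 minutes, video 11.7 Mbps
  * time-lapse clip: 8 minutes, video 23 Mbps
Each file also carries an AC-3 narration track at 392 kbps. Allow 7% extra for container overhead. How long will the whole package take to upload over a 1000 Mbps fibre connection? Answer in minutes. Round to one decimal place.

Audio: 392 kbps = 0.392 Mbps.
lecture capture: 3.892 Mbps × 4860 s × 1.07 = 20239.2 Mb
TV episode: 12.092 Mbps × 1680 s × 1.07 = 21736.6 Mb
time-lapse clip: 23.392 Mbps × 480 s × 1.07 = 12014.1 Mb
Total: 53989.9 Mb = 6748.7 MB.
At 1000 Mbps: 53989.9 / 1000 = 54 s ≈ 0.9 minutes.

0.9 minutes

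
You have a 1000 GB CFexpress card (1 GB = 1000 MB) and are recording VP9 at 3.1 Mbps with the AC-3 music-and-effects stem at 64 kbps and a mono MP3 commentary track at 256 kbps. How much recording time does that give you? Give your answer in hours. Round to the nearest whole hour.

Audio total: 64 + 256 = 320 kbps = 0.320 Mbps.
Total bitrate: 3.1 + 0.320 = 3.420 Mbps.
Capacity: 1000 GB = 8,000,000 Mb.
Recording time: 8,000,000 / 3.420 = 2,339,181 s ≈ 650 hours.

650 hours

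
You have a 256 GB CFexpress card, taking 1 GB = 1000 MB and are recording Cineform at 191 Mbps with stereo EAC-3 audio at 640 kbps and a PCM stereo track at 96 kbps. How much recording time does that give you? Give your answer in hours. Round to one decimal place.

3.0 hours

Audio total: 640 + 96 = 736 kbps = 0.736 Mbps.
Total bitrate: 191 + 0.736 = 191.736 Mbps.
Capacity: 256 GB = 2,048,000 Mb.
Recording time: 2,048,000 / 191.736 = 10,681 s ≈ 2.97 hours.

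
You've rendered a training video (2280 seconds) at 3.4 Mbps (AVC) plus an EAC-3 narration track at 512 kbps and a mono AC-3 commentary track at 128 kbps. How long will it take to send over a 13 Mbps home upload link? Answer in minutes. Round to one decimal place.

Audio total: 512 + 128 = 640 kbps = 0.640 Mbps.
Total bitrate: 4.040 Mbps.
File: 4.040 Mbps × 2280 s = 9211.2 Mb.
At 13 Mbps: 9211.2 / 13 = 708.6 s ≈ 11.8 minutes.

11.8 minutes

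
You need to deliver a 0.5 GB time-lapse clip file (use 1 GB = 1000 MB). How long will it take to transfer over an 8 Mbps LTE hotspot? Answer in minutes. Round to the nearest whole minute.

8 minutes

File: 0.5 GB = 4000.0 Mb.
At 8 Mbps: 4000.0 / 8 = 500.0 s ≈ 8.33 minutes.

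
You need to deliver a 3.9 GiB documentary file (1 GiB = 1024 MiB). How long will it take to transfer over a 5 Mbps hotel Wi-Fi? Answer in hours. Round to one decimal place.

File: 3.9 GiB = 33500.7 Mb.
At 5 Mbps: 33500.7 / 5 = 6700.1 s ≈ 1.86 hours.

1.9 hours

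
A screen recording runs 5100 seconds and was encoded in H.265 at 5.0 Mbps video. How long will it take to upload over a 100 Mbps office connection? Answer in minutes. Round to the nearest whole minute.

File: 5.000 Mbps × 5100 s = 25500.0 Mb.
At 100 Mbps: 25500.0 / 100 = 255.0 s ≈ 4.25 minutes.

4 minutes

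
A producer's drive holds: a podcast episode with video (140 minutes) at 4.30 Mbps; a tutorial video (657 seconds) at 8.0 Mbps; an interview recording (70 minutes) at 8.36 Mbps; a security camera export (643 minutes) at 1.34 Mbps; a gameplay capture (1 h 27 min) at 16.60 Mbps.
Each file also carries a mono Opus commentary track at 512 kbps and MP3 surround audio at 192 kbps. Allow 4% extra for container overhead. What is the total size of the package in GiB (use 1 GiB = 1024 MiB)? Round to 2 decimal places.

Audio total: 512 + 192 = 704 kbps = 0.704 Mbps.
podcast episode with video: 5.004 Mbps × 8400 s × 1.04 = 43714.9 Mb
tutorial video: 8.704 Mbps × 657 s × 1.04 = 5947.3 Mb
interview recording: 9.064 Mbps × 4200 s × 1.04 = 39591.6 Mb
security camera export: 2.044 Mbps × 38580 s × 1.04 = 82011.8 Mb
gameplay capture: 17.304 Mbps × 5220 s × 1.04 = 93940.0 Mb
Total: 265205.5 Mb = 33150.7 MB.
= 30.87 GiB.

30.87 GiB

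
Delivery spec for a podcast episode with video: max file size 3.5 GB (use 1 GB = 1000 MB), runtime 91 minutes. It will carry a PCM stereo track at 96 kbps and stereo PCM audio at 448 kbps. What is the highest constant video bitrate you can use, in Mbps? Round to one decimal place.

4.6 Mbps

Budget: 3.5 GB = 28000.0 Mb.
91 min = 5460 s
Total bitrate budget: 28000.0 Mb / 5460 s = 5.128 Mbps.
Audio total: 96 + 448 = 544 kbps = 0.544 Mbps.
Video: 5.128 − 0.544 = 4.584 Mbps.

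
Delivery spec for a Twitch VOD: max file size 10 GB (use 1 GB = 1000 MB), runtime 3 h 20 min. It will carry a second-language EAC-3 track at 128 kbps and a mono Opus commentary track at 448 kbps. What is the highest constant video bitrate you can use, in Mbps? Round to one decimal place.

Budget: 10 GB = 80000.0 Mb.
3 h 20 min = 200 min = 12000 s
Total bitrate budget: 80000.0 Mb / 12000 s = 6.667 Mbps.
Audio total: 128 + 448 = 576 kbps = 0.576 Mbps.
Video: 6.667 − 0.576 = 6.091 Mbps.

6.1 Mbps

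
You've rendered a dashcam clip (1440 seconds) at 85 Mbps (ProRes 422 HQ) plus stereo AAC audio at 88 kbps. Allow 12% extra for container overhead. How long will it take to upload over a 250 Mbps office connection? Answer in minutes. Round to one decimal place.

9.1 minutes

Audio: 88 kbps = 0.088 Mbps.
Total bitrate: 85.088 Mbps.
File: 85.088 Mbps × 1440 s = 122526.7 Mb.
With 12% container overhead: ×1.12. → 137229.9 Mb.
At 250 Mbps: 137229.9 / 250 = 548.9 s ≈ 9.15 minutes.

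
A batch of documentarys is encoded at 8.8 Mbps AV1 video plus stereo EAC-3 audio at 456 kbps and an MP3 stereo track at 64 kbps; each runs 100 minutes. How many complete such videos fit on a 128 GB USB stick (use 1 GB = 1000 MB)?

100 min = 6000 s
Audio total: 456 + 64 = 520 kbps = 0.520 Mbps.
Total bitrate: 9.320 Mbps.
Per item: 9.320 Mbps × 6000 s = 55,920 Mb = 6,990 MB.
Capacity: 128 GB = 1,024,000 Mb; 18.31 items → 18 complete.

18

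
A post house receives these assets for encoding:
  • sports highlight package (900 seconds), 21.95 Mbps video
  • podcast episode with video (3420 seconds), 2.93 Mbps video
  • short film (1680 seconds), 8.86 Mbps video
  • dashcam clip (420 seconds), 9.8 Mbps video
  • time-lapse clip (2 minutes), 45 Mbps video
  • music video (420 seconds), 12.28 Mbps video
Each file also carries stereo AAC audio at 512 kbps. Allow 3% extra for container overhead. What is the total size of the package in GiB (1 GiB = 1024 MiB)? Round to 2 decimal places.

7.54 GiB

Audio: 512 kbps = 0.512 Mbps.
sports highlight package: 22.462 Mbps × 900 s × 1.03 = 20822.3 Mb
podcast episode with video: 3.442 Mbps × 3420 s × 1.03 = 12124.8 Mb
short film: 9.372 Mbps × 1680 s × 1.03 = 16217.3 Mb
dashcam clip: 10.312 Mbps × 420 s × 1.03 = 4461.0 Mb
time-lapse clip: 45.512 Mbps × 120 s × 1.03 = 5625.3 Mb
music video: 12.792 Mbps × 420 s × 1.03 = 5533.8 Mb
Total: 64784.4 Mb = 8098.1 MB.
= 7.542 GiB.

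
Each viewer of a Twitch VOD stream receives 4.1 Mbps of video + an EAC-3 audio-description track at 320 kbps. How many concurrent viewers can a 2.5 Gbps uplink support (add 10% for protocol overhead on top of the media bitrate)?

514

Audio: 320 kbps = 0.320 Mbps.
Per-viewer media rate: 4.420 Mbps.
On the wire with 10% overhead: 4.862 Mbps.
2.5 Gbps = 2,500 Mbps; 2,500 / 4.862 = 514.19 → 514 viewers.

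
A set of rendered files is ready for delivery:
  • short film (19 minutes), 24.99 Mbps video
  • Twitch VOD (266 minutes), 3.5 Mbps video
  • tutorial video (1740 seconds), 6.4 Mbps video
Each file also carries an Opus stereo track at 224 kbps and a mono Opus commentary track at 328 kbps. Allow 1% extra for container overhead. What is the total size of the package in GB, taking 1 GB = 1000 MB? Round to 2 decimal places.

Audio total: 224 + 328 = 552 kbps = 0.552 Mbps.
short film: 25.542 Mbps × 1140 s × 1.01 = 29409.1 Mb
Twitch VOD: 4.052 Mbps × 15960 s × 1.01 = 65316.6 Mb
tutorial video: 6.952 Mbps × 1740 s × 1.01 = 12217.4 Mb
Total: 106943.1 Mb = 13367.9 MB.
= 13.37 GB.

13.37 GB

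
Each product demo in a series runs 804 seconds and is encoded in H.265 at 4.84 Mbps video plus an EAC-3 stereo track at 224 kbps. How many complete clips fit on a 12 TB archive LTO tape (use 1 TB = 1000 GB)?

23578

Audio: 224 kbps = 0.224 Mbps.
Total bitrate: 5.064 Mbps.
Per item: 5.064 Mbps × 804 s = 4,071 Mb = 508.9 MB.
Capacity: 12 TB = 96,000,000 Mb; 23578.79 items → 23578 complete.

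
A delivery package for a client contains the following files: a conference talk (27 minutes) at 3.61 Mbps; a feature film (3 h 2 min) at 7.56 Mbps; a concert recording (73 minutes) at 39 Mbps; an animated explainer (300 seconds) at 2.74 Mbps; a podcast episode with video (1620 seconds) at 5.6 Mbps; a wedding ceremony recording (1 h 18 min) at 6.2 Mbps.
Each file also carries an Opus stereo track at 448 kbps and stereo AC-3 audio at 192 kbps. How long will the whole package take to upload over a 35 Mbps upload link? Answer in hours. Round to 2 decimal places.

2.49 hours

Audio total: 448 + 192 = 640 kbps = 0.640 Mbps.
conference talk: 4.250 Mbps × 1620 s = 6885.0 Mb
feature film: 8.200 Mbps × 10920 s = 89544.0 Mb
concert recording: 39.640 Mbps × 4380 s = 173623.2 Mb
animated explainer: 3.380 Mbps × 300 s = 1014.0 Mb
podcast episode with video: 6.240 Mbps × 1620 s = 10108.8 Mb
wedding ceremony recording: 6.840 Mbps × 4680 s = 32011.2 Mb
Total: 313186.2 Mb = 39148.3 MB.
At 35 Mbps: 313186.2 / 35 = 8948 s ≈ 2.49 hours.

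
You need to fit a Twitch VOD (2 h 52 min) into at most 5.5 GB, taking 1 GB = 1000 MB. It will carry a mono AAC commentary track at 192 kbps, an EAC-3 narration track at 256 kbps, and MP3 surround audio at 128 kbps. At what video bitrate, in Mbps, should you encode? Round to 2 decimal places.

Budget: 5.5 GB = 44000.0 Mb.
2 h 52 min = 172 min = 10320 s
Total bitrate budget: 44000.0 Mb / 10320 s = 4.264 Mbps.
Audio total: 192 + 256 + 128 = 576 kbps = 0.576 Mbps.
Video: 4.264 − 0.576 = 3.688 Mbps.

3.69 Mbps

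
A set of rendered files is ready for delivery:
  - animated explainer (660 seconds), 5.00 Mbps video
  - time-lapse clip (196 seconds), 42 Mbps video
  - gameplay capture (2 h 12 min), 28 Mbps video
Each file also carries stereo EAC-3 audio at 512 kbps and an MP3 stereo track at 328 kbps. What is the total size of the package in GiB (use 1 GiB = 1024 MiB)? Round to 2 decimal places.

28.02 GiB

Audio total: 512 + 328 = 840 kbps = 0.840 Mbps.
animated explainer: 5.840 Mbps × 660 s = 3854.4 Mb
time-lapse clip: 42.840 Mbps × 196 s = 8396.6 Mb
gameplay capture: 28.840 Mbps × 7920 s = 228412.8 Mb
Total: 240663.8 Mb = 30083.0 MB.
= 28.02 GiB.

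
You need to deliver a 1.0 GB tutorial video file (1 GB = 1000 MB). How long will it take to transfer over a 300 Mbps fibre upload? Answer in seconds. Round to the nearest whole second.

27 seconds

File: 1.0 GB = 8000.0 Mb.
At 300 Mbps: 8000.0 / 300 = 26.7 s ≈ 26.7 seconds.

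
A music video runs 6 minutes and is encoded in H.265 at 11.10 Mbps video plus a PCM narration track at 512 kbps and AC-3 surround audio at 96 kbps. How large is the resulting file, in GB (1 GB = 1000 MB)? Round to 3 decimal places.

0.527 GB

6 min = 360 s
Audio total: 512 + 96 = 608 kbps = 0.608 Mbps.
Total bitrate: 11.10 + 0.608 = 11.708 Mbps.
Stream data: 11.708 Mbps × 360 s = 4214.9 Mb.
4,215 Mb ÷ 8 = 526.9 MB → 0.5269 GB.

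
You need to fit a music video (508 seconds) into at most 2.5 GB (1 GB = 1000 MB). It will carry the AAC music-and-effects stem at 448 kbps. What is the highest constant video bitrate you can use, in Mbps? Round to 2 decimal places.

38.92 Mbps

Budget: 2.5 GB = 20000.0 Mb.
Total bitrate budget: 20000.0 Mb / 508 s = 39.370 Mbps.
Audio: 448 kbps = 0.448 Mbps.
Video: 39.370 − 0.448 = 38.922 Mbps.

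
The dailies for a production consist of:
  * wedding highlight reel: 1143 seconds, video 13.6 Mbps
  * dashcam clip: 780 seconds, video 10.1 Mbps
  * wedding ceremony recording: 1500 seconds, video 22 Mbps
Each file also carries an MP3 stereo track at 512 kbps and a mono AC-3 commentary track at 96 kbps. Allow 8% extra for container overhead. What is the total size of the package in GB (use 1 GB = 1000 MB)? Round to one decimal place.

7.9 GB

Audio total: 512 + 96 = 608 kbps = 0.608 Mbps.
wedding highlight reel: 14.208 Mbps × 1143 s × 1.08 = 17538.9 Mb
dashcam clip: 10.708 Mbps × 780 s × 1.08 = 9020.4 Mb
wedding ceremony recording: 22.608 Mbps × 1500 s × 1.08 = 36625.0 Mb
Total: 63184.3 Mb = 7898.0 MB.
= 7.898 GB.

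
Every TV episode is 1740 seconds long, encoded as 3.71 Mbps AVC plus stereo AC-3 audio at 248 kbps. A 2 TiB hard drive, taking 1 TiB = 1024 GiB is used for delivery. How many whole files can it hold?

2554

Audio: 248 kbps = 0.248 Mbps.
Total bitrate: 3.958 Mbps.
Per item: 3.958 Mbps × 1740 s = 6,887 Mb = 860.9 MB.
Capacity: 2 TiB = 17,592,186 Mb; 2554.43 items → 2554 complete.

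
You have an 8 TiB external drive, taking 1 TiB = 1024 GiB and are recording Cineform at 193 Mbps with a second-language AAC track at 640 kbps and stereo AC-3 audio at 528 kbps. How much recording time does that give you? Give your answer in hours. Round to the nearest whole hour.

Audio total: 640 + 528 = 1168 kbps = 1.168 Mbps.
Total bitrate: 193 + 1.168 = 194.168 Mbps.
Capacity: 8 TiB = 70,368,744 Mb.
Recording time: 70,368,744 / 194.168 = 362,412 s ≈ 101 hours.

101 hours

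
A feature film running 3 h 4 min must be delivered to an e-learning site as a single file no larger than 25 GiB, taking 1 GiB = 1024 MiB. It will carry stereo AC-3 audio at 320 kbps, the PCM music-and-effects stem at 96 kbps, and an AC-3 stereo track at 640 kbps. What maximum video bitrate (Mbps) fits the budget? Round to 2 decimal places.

18.40 Mbps

Budget: 25 GiB = 214748.4 Mb.
3 h 4 min = 184 min = 11040 s
Total bitrate budget: 214748.4 Mb / 11040 s = 19.452 Mbps.
Audio total: 320 + 96 + 640 = 1056 kbps = 1.056 Mbps.
Video: 19.452 − 1.056 = 18.396 Mbps.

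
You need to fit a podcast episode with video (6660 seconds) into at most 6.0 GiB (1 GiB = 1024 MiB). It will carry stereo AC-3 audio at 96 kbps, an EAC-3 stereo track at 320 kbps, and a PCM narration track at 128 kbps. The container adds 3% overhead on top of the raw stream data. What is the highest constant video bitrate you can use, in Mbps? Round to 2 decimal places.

6.97 Mbps

Budget: 6.0 GiB = 51539.6 Mb.
Stream payload after overhead: 51539.6 / 1.03 = 50038.5 Mb.
Total bitrate budget: 50038.5 Mb / 6660 s = 7.513 Mbps.
Audio total: 96 + 320 + 128 = 544 kbps = 0.544 Mbps.
Video: 7.513 − 0.544 = 6.969 Mbps.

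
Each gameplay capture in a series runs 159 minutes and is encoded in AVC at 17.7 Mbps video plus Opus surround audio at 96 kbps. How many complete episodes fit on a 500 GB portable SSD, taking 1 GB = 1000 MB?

159 min = 9540 s
Audio: 96 kbps = 0.096 Mbps.
Total bitrate: 17.796 Mbps.
Per item: 17.796 Mbps × 9540 s = 169,774 Mb = 21,222 MB.
Capacity: 500 GB = 4,000,000 Mb; 23.56 items → 23 complete.

23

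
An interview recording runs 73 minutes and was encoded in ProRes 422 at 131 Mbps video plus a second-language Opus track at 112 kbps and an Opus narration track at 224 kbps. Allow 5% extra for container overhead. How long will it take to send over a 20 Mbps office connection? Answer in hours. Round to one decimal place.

73 min = 4380 s
Audio total: 112 + 224 = 336 kbps = 0.336 Mbps.
Total bitrate: 131.336 Mbps.
File: 131.336 Mbps × 4380 s = 575251.7 Mb.
With 5% container overhead: ×1.05. → 604014.3 Mb.
At 20 Mbps: 604014.3 / 20 = 30200.7 s ≈ 8.39 hours.

8.4 hours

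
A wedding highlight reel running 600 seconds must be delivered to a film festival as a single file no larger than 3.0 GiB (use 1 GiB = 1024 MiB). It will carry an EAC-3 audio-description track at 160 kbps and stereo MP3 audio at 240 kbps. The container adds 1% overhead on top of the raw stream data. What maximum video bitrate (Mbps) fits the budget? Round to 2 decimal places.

Budget: 3.0 GiB = 25769.8 Mb.
Stream payload after overhead: 25769.8 / 1.01 = 25514.7 Mb.
Total bitrate budget: 25514.7 Mb / 600 s = 42.524 Mbps.
Audio total: 160 + 240 = 400 kbps = 0.400 Mbps.
Video: 42.524 − 0.400 = 42.124 Mbps.

42.12 Mbps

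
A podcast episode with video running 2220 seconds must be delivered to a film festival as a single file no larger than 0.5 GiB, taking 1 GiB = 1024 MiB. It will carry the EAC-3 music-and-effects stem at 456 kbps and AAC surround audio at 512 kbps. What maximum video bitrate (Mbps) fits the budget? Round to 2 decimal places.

Budget: 0.5 GiB = 4295.0 Mb.
Total bitrate budget: 4295.0 Mb / 2220 s = 1.935 Mbps.
Audio total: 456 + 512 = 968 kbps = 0.968 Mbps.
Video: 1.935 − 0.968 = 0.967 Mbps.

0.97 Mbps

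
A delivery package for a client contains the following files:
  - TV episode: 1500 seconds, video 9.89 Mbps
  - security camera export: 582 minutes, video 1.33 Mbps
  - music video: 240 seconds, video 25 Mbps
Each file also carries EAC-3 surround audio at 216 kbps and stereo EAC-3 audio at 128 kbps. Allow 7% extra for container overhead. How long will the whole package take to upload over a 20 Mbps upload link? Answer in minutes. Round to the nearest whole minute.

71 minutes

Audio total: 216 + 128 = 344 kbps = 0.344 Mbps.
TV episode: 10.234 Mbps × 1500 s × 1.07 = 16425.6 Mb
security camera export: 1.674 Mbps × 34920 s × 1.07 = 62548.0 Mb
music video: 25.344 Mbps × 240 s × 1.07 = 6508.3 Mb
Total: 85481.9 Mb = 10685.2 MB.
At 20 Mbps: 85481.9 / 20 = 4274 s ≈ 71.2 minutes.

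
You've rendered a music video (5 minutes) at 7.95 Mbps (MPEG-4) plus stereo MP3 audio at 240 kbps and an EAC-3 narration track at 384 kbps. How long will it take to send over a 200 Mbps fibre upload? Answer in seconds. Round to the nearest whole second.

5 min = 300 s
Audio total: 240 + 384 = 624 kbps = 0.624 Mbps.
Total bitrate: 8.574 Mbps.
File: 8.574 Mbps × 300 s = 2572.2 Mb.
At 200 Mbps: 2572.2 / 200 = 12.9 s ≈ 12.9 seconds.

13 seconds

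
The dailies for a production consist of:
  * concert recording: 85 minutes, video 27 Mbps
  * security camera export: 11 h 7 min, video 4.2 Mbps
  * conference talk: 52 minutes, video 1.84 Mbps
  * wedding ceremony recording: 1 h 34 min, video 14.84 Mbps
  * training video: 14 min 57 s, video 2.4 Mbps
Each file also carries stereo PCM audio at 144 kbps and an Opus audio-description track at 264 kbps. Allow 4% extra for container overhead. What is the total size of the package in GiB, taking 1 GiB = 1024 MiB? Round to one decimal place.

50.8 GiB

Audio total: 144 + 264 = 408 kbps = 0.408 Mbps.
concert recording: 27.408 Mbps × 5100 s × 1.04 = 145372.0 Mb
security camera export: 4.608 Mbps × 40020 s × 1.04 = 191788.6 Mb
conference talk: 2.248 Mbps × 3120 s × 1.04 = 7294.3 Mb
wedding ceremony recording: 15.248 Mbps × 5640 s × 1.04 = 89438.7 Mb
training video: 2.808 Mbps × 897 s × 1.04 = 2619.5 Mb
Total: 436513.2 Mb = 54564.1 MB.
= 50.82 GiB.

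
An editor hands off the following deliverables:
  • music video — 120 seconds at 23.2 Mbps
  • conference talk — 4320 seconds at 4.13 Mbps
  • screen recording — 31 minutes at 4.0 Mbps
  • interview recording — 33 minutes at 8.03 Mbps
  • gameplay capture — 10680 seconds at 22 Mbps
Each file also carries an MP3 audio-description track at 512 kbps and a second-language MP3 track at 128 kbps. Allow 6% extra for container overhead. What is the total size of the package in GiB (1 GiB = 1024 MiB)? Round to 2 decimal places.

35.92 GiB

Audio total: 512 + 128 = 640 kbps = 0.640 Mbps.
music video: 23.840 Mbps × 120 s × 1.06 = 3032.4 Mb
conference talk: 4.770 Mbps × 4320 s × 1.06 = 21842.8 Mb
screen recording: 4.640 Mbps × 1860 s × 1.06 = 9148.2 Mb
interview recording: 8.670 Mbps × 1980 s × 1.06 = 18196.6 Mb
gameplay capture: 22.640 Mbps × 10680 s × 1.06 = 256302.9 Mb
Total: 308523.0 Mb = 38565.4 MB.
= 35.92 GiB.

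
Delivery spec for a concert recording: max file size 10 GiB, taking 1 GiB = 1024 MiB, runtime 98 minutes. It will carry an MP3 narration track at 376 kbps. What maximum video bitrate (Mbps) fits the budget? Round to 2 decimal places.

Budget: 10 GiB = 85899.3 Mb.
98 min = 5880 s
Total bitrate budget: 85899.3 Mb / 5880 s = 14.609 Mbps.
Audio: 376 kbps = 0.376 Mbps.
Video: 14.609 − 0.376 = 14.233 Mbps.

14.23 Mbps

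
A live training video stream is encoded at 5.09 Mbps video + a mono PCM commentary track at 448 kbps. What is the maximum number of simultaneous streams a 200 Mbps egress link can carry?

36

Audio: 448 kbps = 0.448 Mbps.
Per-viewer media rate: 5.538 Mbps.
200 Mbps = 200.0 Mbps; 200.0 / 5.538 = 36.11 → 36 viewers.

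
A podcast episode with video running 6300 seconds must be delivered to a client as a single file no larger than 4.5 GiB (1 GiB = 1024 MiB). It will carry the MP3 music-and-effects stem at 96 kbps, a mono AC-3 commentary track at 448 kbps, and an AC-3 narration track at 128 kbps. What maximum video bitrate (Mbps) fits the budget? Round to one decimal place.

Budget: 4.5 GiB = 38654.7 Mb.
Total bitrate budget: 38654.7 Mb / 6300 s = 6.136 Mbps.
Audio total: 96 + 448 + 128 = 672 kbps = 0.672 Mbps.
Video: 6.136 − 0.672 = 5.464 Mbps.

5.5 Mbps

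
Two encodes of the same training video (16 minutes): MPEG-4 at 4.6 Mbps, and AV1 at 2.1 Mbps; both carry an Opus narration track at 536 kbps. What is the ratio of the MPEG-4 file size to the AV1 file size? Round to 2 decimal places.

16 min = 960 s
Audio: 536 kbps = 0.536 Mbps.
MPEG-4: 5.136 Mbps × 960 s = 4930.6 Mb = 0.616 GB.
AV1: 2.636 Mbps × 960 s = 2530.6 Mb = 0.316 GB.
Ratio: 0.616 / 0.316 = 1.948.

1.95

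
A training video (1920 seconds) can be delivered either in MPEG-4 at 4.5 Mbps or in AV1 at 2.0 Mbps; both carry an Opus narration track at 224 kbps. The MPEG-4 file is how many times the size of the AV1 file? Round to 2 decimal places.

2.12

Audio: 224 kbps = 0.224 Mbps.
MPEG-4: 4.724 Mbps × 1920 s = 9070.1 Mb = 1.134 GB.
AV1: 2.224 Mbps × 1920 s = 4270.1 Mb = 0.534 GB.
Ratio: 1.134 / 0.534 = 2.124.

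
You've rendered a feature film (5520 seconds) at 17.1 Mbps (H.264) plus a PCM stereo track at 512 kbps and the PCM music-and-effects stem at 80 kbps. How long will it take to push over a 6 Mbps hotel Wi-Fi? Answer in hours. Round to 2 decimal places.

4.52 hours

Audio total: 512 + 80 = 592 kbps = 0.592 Mbps.
Total bitrate: 17.692 Mbps.
File: 17.692 Mbps × 5520 s = 97659.8 Mb.
At 6 Mbps: 97659.8 / 6 = 16276.6 s ≈ 4.52 hours.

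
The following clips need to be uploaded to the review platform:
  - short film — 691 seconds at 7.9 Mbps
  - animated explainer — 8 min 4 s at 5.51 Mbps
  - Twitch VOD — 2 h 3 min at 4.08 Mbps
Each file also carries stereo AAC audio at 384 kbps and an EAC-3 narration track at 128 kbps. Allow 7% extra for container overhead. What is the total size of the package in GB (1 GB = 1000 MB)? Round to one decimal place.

Audio total: 384 + 128 = 512 kbps = 0.512 Mbps.
short film: 8.412 Mbps × 691 s × 1.07 = 6219.6 Mb
animated explainer: 6.022 Mbps × 484 s × 1.07 = 3118.7 Mb
Twitch VOD: 4.592 Mbps × 7380 s × 1.07 = 36261.2 Mb
Total: 45599.4 Mb = 5699.9 MB.
= 5.700 GB.

5.7 GB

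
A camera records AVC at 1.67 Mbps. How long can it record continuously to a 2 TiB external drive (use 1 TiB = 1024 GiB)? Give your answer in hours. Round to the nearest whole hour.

Capacity: 2 TiB = 17,592,186 Mb.
Recording time: 17,592,186 / 1.670 = 10,534,243 s ≈ 2,926 hours.

2926 hours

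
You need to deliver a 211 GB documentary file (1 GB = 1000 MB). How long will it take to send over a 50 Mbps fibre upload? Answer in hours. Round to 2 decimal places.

File: 211 GB = 1688000.0 Mb.
At 50 Mbps: 1688000.0 / 50 = 33760.0 s ≈ 9.38 hours.

9.38 hours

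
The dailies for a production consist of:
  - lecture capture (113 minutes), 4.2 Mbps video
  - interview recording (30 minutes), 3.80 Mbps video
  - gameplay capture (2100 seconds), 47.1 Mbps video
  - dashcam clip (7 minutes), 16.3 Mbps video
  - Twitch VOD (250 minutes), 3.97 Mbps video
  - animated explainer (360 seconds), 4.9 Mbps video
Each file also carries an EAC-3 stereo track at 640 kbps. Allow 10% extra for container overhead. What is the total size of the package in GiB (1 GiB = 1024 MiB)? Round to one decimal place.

Audio: 640 kbps = 0.640 Mbps.
lecture capture: 4.840 Mbps × 6780 s × 1.10 = 36096.7 Mb
interview recording: 4.440 Mbps × 1800 s × 1.10 = 8791.2 Mb
gameplay capture: 47.740 Mbps × 2100 s × 1.10 = 110279.4 Mb
dashcam clip: 16.940 Mbps × 420 s × 1.10 = 7826.3 Mb
Twitch VOD: 4.610 Mbps × 15000 s × 1.10 = 76065.0 Mb
animated explainer: 5.540 Mbps × 360 s × 1.10 = 2193.8 Mb
Total: 241252.4 Mb = 30156.6 MB.
= 28.09 GiB.

28.1 GiB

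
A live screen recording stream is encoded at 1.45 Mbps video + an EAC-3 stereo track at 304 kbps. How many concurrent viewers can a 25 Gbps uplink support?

14253

Audio: 304 kbps = 0.304 Mbps.
Per-viewer media rate: 1.754 Mbps.
25 Gbps = 25,000 Mbps; 25,000 / 1.754 = 14253.14 → 14253 viewers.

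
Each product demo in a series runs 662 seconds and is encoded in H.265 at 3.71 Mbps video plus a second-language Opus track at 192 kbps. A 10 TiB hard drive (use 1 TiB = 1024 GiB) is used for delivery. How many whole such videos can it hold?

Audio: 192 kbps = 0.192 Mbps.
Total bitrate: 3.902 Mbps.
Per item: 3.902 Mbps × 662 s = 2,583 Mb = 322.9 MB.
Capacity: 10 TiB = 87,960,930 Mb; 34052.15 items → 34052 complete.

34052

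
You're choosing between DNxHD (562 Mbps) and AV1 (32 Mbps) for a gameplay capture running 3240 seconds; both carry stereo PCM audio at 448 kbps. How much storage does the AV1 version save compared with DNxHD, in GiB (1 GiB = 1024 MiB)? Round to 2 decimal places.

Audio: 448 kbps = 0.448 Mbps.
DNxHD: 562.448 Mbps × 3240 s = 1822331.5 Mb = 212.147 GiB.
AV1: 32.448 Mbps × 3240 s = 105131.5 Mb = 12.239 GiB.
Saving: 212.147 − 12.239 = 199.908 GiB.

199.91 GiB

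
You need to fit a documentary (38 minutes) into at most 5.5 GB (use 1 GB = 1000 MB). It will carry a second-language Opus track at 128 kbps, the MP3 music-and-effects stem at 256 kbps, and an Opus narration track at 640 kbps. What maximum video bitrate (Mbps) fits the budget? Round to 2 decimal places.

Budget: 5.5 GB = 44000.0 Mb.
38 min = 2280 s
Total bitrate budget: 44000.0 Mb / 2280 s = 19.298 Mbps.
Audio total: 128 + 256 + 640 = 1024 kbps = 1.024 Mbps.
Video: 19.298 − 1.024 = 18.274 Mbps.

18.27 Mbps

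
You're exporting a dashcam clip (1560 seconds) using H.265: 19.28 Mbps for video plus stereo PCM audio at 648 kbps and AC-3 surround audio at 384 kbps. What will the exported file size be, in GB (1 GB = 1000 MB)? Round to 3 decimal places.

3.961 GB

Audio total: 648 + 384 = 1032 kbps = 1.032 Mbps.
Total bitrate: 19.28 + 1.032 = 20.312 Mbps.
Stream data: 20.312 Mbps × 1560 s = 31686.7 Mb.
31,687 Mb ÷ 8 = 3,961 MB → 3.961 GB.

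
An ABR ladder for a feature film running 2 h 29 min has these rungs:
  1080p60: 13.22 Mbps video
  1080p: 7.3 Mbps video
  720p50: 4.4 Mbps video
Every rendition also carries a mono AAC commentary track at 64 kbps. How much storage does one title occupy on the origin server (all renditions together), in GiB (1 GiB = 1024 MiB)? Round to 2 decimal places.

2 h 29 min = 149 min = 8940 s
Audio: 64 kbps = 0.064 Mbps.
Sum of rendition bitrates: (13.22+0.064) + (7.3+0.064) + (4.4+0.064) = 25.112 Mbps.
× 8940 s = 224,501 Mb = 28,063 MB = 26.14 GiB.

26.14 GiB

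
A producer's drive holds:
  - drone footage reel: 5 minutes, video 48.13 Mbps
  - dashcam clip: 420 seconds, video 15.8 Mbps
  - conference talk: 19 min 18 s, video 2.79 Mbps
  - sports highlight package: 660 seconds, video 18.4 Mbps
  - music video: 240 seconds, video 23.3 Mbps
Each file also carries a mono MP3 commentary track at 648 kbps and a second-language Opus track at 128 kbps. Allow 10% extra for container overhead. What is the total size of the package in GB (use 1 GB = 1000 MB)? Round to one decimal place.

6.1 GB

Audio total: 648 + 128 = 776 kbps = 0.776 Mbps.
drone footage reel: 48.906 Mbps × 300 s × 1.10 = 16139.0 Mb
dashcam clip: 16.576 Mbps × 420 s × 1.10 = 7658.1 Mb
conference talk: 3.566 Mbps × 1158 s × 1.10 = 4542.4 Mb
sports highlight package: 19.176 Mbps × 660 s × 1.10 = 13921.8 Mb
music video: 24.076 Mbps × 240 s × 1.10 = 6356.1 Mb
Total: 48617.3 Mb = 6077.2 MB.
= 6.077 GB.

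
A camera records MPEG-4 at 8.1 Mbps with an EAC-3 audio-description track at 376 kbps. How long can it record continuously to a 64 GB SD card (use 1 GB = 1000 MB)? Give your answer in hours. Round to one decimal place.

16.8 hours

Audio: 376 kbps = 0.376 Mbps.
Total bitrate: 8.1 + 0.376 = 8.476 Mbps.
Capacity: 64 GB = 512,000 Mb.
Recording time: 512,000 / 8.476 = 60,406 s ≈ 16.8 hours.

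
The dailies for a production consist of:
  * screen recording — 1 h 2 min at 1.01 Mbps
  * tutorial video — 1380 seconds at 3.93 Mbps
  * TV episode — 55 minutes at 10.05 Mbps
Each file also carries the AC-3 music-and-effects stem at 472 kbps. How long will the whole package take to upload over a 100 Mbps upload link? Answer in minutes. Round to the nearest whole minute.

8 minutes

Audio: 472 kbps = 0.472 Mbps.
screen recording: 1.482 Mbps × 3720 s = 5513.0 Mb
tutorial video: 4.402 Mbps × 1380 s = 6074.8 Mb
TV episode: 10.522 Mbps × 3300 s = 34722.6 Mb
Total: 46310.4 Mb = 5788.8 MB.
At 100 Mbps: 46310.4 / 100 = 463 s ≈ 7.72 minutes.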